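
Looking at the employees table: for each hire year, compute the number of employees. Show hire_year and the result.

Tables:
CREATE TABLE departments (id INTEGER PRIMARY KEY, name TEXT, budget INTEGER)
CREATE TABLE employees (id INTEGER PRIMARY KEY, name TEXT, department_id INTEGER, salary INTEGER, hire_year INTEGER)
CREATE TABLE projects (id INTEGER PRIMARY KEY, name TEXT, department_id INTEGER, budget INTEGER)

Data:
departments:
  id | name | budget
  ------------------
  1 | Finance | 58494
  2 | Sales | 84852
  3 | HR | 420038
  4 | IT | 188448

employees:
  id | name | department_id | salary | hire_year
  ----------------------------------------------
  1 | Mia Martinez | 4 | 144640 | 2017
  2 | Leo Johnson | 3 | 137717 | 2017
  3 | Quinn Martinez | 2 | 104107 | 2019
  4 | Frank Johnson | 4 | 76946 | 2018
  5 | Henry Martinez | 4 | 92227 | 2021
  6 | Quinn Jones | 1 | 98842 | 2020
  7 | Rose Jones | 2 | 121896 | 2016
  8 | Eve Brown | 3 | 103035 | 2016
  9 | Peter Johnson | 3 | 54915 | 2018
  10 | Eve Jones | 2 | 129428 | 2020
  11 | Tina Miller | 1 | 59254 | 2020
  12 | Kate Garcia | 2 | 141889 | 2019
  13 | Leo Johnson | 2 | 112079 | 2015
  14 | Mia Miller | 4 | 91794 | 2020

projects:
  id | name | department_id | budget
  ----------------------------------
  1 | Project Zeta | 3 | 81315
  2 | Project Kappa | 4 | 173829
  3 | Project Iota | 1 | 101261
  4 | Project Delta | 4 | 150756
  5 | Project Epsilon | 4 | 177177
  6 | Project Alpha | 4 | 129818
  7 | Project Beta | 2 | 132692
SELECT hire_year, COUNT(*) AS n FROM employees GROUP BY hire_year

Execution result:
hire_year | n
2015 | 1
2016 | 2
2017 | 2
2018 | 2
2019 | 2
2020 | 4
2021 | 1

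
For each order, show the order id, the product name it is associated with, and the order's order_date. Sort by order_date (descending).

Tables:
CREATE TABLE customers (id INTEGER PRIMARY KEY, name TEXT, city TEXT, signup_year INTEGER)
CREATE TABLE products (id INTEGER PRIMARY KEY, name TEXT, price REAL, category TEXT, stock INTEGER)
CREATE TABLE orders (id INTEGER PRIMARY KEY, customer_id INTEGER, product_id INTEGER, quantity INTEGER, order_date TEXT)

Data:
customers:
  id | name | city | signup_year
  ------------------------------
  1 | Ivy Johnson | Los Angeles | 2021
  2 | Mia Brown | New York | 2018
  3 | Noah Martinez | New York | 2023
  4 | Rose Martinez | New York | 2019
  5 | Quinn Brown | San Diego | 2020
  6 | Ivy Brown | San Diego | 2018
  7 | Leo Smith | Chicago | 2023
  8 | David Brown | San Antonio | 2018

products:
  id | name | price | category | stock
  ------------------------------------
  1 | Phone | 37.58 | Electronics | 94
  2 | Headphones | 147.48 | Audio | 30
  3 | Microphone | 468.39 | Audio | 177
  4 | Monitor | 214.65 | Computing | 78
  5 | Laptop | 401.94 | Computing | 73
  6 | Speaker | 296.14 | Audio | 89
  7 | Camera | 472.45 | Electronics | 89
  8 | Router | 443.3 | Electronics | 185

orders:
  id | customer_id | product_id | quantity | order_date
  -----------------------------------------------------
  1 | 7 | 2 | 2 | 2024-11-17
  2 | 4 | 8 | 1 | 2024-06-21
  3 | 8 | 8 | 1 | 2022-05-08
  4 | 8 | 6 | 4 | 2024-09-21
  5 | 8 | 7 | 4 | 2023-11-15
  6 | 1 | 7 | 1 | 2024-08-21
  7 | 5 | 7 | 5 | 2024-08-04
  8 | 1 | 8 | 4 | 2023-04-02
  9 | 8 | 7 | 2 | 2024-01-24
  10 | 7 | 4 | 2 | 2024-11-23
SELECT c.id, p.name AS product, c.order_date FROM orders c JOIN products p ON c.product_id = p.id ORDER BY c.order_date DESC

Execution result:
id | product | order_date
10 | Monitor | 2024-11-23
1 | Headphones | 2024-11-17
4 | Speaker | 2024-09-21
6 | Camera | 2024-08-21
7 | Camera | 2024-08-04
2 | Router | 2024-06-21
9 | Camera | 2024-01-24
5 | Camera | 2023-11-15
8 | Router | 2023-04-02
3 | Router | 2022-05-08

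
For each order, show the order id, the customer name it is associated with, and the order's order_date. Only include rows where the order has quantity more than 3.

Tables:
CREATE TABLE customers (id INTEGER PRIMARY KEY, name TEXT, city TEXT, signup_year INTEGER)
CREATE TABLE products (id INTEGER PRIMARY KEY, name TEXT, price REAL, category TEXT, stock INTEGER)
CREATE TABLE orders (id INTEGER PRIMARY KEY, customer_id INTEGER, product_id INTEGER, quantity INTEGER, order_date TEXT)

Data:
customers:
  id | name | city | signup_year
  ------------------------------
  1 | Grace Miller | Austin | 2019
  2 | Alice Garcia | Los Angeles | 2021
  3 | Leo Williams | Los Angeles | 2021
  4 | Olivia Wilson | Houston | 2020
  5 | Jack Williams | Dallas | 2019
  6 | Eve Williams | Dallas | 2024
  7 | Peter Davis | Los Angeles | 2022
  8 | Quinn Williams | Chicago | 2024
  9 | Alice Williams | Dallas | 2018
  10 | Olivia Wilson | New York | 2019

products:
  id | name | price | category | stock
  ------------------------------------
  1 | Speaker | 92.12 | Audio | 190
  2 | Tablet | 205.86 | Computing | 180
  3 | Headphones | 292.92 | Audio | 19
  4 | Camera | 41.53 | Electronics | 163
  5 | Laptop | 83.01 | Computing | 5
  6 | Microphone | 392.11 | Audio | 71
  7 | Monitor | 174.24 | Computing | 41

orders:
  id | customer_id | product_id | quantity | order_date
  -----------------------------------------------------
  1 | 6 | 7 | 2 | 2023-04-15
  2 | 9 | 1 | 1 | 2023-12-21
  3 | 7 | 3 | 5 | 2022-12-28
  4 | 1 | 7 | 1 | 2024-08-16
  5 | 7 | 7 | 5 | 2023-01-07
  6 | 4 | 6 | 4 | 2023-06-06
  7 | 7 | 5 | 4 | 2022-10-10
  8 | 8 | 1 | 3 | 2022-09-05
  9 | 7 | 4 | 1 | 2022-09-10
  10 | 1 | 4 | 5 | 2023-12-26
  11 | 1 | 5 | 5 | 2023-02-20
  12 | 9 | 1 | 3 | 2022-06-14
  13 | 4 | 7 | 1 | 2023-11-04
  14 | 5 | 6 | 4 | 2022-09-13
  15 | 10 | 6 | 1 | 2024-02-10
SELECT c.id, p.name AS customer, c.order_date FROM orders c JOIN customers p ON c.customer_id = p.id WHERE c.quantity > 3

Execution result:
id | customer | order_date
3 | Peter Davis | 2022-12-28
5 | Peter Davis | 2023-01-07
6 | Olivia Wilson | 2023-06-06
7 | Peter Davis | 2022-10-10
10 | Grace Miller | 2023-12-26
11 | Grace Miller | 2023-02-20
14 | Jack Williams | 2022-09-13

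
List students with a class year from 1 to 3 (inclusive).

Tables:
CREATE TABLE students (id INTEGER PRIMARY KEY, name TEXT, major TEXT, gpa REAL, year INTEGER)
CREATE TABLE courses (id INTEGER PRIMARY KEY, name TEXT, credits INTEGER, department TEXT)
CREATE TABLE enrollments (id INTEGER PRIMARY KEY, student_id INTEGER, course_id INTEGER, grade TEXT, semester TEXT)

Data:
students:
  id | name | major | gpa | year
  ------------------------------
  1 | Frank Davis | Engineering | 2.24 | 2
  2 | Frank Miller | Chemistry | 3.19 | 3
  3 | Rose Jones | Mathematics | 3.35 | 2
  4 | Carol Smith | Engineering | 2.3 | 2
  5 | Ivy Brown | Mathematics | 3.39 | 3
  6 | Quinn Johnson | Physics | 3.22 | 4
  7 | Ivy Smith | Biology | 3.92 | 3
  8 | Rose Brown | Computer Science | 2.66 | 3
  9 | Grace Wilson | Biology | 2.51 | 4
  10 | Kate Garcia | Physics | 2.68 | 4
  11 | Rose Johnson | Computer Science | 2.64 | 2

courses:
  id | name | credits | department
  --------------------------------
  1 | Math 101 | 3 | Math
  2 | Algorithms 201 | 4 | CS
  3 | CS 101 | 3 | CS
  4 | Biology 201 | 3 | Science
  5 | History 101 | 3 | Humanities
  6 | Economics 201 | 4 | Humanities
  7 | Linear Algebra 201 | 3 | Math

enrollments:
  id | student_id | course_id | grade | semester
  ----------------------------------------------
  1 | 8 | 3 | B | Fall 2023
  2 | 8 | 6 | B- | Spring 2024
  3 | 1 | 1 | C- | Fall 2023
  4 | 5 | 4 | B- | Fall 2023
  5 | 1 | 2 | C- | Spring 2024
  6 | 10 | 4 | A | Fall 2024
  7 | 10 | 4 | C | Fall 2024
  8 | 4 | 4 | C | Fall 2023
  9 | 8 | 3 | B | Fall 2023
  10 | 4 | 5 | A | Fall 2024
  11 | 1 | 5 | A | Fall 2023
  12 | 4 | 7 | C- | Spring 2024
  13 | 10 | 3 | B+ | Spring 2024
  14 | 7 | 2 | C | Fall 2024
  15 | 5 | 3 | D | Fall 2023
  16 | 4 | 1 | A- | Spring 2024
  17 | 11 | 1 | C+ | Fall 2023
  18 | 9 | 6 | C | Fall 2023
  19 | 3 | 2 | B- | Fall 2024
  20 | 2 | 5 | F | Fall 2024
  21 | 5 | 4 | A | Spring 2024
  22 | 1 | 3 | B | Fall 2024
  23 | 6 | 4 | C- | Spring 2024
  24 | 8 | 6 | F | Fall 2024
SELECT name, year FROM students WHERE year BETWEEN 1 AND 3

Execution result:
name | year
Frank Davis | 2
Frank Miller | 3
Rose Jones | 2
Carol Smith | 2
Ivy Brown | 3
Ivy Smith | 3
Rose Brown | 3
Rose Johnson | 2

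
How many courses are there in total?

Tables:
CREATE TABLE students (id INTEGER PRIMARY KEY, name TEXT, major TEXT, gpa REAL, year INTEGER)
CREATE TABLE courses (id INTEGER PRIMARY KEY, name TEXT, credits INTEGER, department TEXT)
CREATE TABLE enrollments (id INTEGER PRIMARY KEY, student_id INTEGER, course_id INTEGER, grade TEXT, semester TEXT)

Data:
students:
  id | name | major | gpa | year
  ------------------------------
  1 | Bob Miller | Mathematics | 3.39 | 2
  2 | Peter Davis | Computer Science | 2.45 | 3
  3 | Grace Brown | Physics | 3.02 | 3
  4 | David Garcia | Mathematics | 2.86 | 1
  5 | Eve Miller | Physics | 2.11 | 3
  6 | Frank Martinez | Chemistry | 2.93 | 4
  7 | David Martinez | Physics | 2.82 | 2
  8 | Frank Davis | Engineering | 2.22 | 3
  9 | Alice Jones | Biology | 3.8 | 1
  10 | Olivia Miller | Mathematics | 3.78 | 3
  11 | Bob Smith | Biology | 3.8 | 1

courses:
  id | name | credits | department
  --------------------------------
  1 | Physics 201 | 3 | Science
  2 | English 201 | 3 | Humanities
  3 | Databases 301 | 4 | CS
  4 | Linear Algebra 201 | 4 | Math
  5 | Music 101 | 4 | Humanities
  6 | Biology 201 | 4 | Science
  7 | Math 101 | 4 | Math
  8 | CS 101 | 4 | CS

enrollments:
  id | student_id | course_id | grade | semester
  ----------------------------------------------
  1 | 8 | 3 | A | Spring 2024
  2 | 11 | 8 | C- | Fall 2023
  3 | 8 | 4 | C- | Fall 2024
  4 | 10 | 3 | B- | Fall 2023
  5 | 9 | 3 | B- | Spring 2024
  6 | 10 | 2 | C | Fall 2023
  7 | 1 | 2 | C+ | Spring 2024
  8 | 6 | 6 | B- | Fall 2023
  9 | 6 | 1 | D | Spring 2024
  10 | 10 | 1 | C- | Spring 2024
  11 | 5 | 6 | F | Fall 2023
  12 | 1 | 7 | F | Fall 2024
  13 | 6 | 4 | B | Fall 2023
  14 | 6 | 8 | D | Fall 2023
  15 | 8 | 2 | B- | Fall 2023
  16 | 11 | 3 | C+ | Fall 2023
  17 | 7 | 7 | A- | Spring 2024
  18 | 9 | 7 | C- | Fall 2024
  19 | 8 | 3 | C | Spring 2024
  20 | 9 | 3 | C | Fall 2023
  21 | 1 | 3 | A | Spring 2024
SELECT COUNT(*) FROM courses

Execution result:
8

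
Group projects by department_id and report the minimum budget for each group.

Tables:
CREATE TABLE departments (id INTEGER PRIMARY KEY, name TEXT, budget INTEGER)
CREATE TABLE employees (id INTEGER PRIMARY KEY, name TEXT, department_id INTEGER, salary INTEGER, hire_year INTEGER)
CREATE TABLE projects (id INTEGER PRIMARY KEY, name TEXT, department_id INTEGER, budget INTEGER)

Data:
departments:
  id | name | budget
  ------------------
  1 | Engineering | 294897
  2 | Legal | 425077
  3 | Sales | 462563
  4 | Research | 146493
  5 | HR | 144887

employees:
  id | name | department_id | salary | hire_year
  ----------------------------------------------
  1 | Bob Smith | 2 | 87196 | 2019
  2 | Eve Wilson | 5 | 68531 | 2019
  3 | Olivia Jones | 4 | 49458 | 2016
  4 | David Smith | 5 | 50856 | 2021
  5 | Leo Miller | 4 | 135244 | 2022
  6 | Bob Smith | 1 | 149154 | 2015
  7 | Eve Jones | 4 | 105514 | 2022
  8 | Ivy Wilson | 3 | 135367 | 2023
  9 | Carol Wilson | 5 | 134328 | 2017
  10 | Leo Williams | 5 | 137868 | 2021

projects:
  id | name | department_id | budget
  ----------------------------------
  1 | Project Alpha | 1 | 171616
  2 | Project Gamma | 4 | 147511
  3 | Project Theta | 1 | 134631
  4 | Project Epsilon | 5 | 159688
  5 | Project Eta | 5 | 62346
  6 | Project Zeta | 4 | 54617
SELECT department_id, MIN(budget) AS min_budget FROM projects GROUP BY department_id

Execution result:
department_id | min_budget
1 | 134631
4 | 54617
5 | 62346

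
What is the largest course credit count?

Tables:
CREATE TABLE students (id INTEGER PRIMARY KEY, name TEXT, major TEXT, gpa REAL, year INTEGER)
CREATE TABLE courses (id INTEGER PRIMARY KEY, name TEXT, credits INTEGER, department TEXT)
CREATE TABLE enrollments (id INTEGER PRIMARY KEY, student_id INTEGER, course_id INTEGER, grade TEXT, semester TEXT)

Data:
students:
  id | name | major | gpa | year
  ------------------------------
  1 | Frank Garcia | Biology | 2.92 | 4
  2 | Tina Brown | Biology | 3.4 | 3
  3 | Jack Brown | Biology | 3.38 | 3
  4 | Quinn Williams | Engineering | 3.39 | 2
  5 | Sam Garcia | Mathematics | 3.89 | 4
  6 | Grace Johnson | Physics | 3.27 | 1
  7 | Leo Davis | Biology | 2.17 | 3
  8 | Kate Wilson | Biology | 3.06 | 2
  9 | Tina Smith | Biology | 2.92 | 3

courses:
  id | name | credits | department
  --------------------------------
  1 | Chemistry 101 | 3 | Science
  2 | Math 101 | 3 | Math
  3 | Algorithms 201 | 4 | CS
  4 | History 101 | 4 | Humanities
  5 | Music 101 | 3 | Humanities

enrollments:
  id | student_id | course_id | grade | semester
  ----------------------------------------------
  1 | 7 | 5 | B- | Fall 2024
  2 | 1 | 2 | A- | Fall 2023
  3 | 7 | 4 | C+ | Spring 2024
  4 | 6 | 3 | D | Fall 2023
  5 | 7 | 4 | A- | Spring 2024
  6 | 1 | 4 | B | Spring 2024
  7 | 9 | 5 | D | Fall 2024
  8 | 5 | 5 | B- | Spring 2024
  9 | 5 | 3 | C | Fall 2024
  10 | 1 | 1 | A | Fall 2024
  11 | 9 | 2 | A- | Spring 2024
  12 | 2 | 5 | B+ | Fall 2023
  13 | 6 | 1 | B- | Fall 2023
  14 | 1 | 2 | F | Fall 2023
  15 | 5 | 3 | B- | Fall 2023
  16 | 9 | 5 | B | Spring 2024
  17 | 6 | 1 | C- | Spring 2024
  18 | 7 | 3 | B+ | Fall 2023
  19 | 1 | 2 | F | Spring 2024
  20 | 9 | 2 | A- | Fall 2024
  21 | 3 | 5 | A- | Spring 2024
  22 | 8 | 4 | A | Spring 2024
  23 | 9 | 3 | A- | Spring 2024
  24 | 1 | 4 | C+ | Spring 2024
SELECT MAX(credits) FROM courses

Execution result:
4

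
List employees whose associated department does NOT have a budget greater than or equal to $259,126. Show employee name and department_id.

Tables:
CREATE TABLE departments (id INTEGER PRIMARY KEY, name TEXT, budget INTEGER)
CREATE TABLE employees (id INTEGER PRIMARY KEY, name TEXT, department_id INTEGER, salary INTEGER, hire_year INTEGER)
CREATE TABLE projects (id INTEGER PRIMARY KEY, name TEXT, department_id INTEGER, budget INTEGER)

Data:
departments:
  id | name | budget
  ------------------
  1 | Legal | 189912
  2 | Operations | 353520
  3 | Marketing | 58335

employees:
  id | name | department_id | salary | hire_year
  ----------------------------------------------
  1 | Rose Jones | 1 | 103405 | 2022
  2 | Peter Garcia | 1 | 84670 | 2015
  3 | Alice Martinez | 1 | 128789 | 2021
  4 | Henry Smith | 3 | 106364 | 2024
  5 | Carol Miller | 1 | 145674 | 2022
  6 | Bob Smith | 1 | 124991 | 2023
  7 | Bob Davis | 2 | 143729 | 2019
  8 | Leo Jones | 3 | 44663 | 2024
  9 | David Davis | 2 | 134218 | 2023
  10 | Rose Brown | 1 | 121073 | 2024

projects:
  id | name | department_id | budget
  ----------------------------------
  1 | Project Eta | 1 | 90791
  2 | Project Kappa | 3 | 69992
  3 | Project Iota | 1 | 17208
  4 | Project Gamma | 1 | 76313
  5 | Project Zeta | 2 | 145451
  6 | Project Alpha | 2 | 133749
SELECT name, department_id FROM employees WHERE department_id NOT IN (SELECT id FROM departments WHERE budget >= 259126)

Execution result:
name | department_id
Rose Jones | 1
Peter Garcia | 1
Alice Martinez | 1
Henry Smith | 3
Carol Miller | 1
Bob Smith | 1
Leo Jones | 3
Rose Brown | 1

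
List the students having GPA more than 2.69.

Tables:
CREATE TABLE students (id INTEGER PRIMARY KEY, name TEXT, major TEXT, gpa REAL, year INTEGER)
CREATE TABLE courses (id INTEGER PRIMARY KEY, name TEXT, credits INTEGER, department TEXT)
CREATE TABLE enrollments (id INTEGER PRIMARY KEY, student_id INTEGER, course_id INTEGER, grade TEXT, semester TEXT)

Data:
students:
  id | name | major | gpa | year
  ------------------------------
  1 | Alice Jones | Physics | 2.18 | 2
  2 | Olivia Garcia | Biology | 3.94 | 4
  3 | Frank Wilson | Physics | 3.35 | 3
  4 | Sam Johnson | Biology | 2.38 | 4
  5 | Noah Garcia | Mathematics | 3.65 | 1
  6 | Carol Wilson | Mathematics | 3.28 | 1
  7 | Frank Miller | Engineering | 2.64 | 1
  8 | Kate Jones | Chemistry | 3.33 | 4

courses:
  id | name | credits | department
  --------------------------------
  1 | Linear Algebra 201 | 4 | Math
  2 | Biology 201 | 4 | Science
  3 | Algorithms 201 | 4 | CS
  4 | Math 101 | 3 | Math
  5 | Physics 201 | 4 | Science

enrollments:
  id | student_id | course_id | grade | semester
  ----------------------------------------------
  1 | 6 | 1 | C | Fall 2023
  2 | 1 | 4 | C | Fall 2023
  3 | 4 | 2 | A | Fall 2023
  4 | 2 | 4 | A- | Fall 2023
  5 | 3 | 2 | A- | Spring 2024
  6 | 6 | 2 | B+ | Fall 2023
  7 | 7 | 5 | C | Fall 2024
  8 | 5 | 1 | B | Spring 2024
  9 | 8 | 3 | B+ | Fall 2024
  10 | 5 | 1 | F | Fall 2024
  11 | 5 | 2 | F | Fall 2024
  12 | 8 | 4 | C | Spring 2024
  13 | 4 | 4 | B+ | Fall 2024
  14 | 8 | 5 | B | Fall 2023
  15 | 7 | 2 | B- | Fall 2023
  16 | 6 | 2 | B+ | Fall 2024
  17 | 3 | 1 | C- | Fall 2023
SELECT name, gpa FROM students WHERE gpa > 2.69

Execution result:
name | gpa
Olivia Garcia | 3.94
Frank Wilson | 3.35
Noah Garcia | 3.65
Carol Wilson | 3.28
Kate Jones | 3.33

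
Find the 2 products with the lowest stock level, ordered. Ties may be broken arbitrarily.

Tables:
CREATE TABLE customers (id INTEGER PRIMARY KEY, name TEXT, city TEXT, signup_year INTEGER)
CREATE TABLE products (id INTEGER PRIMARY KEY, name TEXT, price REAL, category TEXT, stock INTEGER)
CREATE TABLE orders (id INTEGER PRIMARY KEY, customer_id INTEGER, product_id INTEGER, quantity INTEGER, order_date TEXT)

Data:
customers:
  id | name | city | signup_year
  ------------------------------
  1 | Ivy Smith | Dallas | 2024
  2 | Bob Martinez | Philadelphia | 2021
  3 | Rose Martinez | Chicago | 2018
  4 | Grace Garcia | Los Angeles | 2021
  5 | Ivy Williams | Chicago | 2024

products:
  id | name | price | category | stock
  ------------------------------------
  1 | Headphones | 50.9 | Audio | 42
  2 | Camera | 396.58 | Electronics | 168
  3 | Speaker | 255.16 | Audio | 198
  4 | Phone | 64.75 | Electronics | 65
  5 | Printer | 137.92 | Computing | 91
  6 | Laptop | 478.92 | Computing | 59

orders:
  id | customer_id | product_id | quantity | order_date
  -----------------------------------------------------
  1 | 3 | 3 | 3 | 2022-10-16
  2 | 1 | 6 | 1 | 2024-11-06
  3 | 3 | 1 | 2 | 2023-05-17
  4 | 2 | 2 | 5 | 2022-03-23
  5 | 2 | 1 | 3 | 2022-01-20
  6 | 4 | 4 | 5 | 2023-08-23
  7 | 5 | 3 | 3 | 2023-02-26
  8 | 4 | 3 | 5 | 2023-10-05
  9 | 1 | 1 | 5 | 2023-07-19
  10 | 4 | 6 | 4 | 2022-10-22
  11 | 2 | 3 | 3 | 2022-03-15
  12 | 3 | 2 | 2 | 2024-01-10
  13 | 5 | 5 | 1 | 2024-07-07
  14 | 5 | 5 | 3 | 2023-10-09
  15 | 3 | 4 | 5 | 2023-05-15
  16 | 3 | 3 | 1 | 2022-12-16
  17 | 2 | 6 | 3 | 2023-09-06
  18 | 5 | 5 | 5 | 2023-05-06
SELECT name, stock FROM products ORDER BY stock ASC LIMIT 2

Execution result:
name | stock
Headphones | 42
Laptop | 59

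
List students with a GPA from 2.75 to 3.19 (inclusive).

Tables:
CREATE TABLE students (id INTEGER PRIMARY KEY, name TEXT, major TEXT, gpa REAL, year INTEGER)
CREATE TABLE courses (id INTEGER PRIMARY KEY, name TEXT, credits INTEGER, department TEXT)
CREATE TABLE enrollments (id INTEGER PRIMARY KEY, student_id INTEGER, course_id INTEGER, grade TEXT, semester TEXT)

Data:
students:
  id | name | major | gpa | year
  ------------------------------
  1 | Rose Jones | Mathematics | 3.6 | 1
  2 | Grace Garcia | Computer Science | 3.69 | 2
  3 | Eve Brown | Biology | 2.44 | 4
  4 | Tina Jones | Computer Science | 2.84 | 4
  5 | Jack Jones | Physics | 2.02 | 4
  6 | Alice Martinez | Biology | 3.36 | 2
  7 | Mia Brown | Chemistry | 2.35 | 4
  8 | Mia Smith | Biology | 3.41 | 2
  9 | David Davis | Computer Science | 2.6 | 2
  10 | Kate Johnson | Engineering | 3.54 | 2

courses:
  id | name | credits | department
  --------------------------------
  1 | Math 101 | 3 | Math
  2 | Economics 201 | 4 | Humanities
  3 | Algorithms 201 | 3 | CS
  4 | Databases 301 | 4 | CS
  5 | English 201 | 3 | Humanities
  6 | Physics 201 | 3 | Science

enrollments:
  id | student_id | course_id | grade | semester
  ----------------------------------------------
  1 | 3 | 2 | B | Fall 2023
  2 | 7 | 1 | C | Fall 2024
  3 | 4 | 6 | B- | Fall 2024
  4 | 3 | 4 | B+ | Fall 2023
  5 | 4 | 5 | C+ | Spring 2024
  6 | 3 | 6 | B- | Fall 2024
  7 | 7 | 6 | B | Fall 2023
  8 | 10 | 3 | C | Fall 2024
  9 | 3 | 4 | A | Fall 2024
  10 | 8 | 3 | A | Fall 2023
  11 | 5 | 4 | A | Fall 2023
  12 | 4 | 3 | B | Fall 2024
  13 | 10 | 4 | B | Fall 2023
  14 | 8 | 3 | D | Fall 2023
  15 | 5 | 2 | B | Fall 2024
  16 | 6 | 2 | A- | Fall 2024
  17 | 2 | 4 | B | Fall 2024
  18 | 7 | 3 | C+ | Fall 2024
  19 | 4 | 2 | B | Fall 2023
SELECT name, gpa FROM students WHERE gpa BETWEEN 2.75 AND 3.19

Execution result:
name | gpa
Tina Jones | 2.84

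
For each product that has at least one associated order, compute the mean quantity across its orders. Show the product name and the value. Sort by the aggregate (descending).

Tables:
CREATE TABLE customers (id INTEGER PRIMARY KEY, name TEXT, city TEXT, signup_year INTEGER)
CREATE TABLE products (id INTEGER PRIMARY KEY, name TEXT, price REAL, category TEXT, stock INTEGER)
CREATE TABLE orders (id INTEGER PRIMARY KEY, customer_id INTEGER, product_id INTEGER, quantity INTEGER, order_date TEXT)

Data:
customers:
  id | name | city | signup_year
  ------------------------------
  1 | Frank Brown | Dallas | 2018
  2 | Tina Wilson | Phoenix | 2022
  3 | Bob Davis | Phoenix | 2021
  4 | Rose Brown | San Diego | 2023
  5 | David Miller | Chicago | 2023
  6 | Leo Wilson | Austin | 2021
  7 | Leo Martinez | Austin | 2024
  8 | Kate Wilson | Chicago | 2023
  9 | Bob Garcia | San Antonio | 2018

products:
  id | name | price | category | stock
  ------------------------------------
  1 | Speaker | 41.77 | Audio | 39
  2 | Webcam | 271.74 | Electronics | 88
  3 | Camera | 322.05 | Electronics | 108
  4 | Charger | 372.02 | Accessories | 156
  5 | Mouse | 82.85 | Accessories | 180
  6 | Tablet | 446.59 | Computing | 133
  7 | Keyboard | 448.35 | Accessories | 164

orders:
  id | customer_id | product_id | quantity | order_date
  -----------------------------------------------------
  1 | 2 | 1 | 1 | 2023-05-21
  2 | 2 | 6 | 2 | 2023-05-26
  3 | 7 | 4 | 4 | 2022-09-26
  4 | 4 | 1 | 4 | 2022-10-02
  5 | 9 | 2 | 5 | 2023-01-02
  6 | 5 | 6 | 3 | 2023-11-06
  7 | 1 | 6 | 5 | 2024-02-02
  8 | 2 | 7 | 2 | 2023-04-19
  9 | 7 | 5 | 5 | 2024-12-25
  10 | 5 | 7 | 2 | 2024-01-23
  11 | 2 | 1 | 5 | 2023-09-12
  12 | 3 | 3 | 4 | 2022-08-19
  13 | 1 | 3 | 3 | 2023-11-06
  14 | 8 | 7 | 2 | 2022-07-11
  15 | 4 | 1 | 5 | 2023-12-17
SELECT p.name, AVG(c.quantity) AS avg_quantity FROM orders c JOIN products p ON c.product_id = p.id GROUP BY p.id, p.name ORDER BY avg_quantity DESC

Execution result:
name | avg_quantity
Webcam | 5.00
Mouse | 5.00
Charger | 4.00
Speaker | 3.75
Camera | 3.50
Tablet | 3.33
Keyboard | 2.00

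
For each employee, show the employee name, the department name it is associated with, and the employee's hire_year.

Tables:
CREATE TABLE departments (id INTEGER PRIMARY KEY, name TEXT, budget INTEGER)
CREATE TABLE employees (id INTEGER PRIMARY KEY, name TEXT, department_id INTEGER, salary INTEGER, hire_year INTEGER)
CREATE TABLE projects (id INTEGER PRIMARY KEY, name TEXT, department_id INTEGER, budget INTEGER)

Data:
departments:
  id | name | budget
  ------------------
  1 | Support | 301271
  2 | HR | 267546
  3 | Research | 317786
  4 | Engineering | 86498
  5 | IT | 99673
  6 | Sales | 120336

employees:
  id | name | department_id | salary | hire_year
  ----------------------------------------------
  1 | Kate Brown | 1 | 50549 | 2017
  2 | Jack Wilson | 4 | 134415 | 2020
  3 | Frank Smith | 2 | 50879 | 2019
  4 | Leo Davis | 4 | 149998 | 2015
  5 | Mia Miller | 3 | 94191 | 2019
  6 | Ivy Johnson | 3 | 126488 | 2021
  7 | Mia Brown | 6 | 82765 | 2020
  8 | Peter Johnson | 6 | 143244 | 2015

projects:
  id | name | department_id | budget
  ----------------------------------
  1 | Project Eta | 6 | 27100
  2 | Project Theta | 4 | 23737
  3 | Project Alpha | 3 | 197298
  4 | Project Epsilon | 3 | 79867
SELECT c.name, p.name AS department, c.hire_year FROM employees c JOIN departments p ON c.department_id = p.id

Execution result:
name | department | hire_year
Kate Brown | Support | 2017
Jack Wilson | Engineering | 2020
Frank Smith | HR | 2019
Leo Davis | Engineering | 2015
Mia Miller | Research | 2019
Ivy Johnson | Research | 2021
Mia Brown | Sales | 2020
Peter Johnson | Sales | 2015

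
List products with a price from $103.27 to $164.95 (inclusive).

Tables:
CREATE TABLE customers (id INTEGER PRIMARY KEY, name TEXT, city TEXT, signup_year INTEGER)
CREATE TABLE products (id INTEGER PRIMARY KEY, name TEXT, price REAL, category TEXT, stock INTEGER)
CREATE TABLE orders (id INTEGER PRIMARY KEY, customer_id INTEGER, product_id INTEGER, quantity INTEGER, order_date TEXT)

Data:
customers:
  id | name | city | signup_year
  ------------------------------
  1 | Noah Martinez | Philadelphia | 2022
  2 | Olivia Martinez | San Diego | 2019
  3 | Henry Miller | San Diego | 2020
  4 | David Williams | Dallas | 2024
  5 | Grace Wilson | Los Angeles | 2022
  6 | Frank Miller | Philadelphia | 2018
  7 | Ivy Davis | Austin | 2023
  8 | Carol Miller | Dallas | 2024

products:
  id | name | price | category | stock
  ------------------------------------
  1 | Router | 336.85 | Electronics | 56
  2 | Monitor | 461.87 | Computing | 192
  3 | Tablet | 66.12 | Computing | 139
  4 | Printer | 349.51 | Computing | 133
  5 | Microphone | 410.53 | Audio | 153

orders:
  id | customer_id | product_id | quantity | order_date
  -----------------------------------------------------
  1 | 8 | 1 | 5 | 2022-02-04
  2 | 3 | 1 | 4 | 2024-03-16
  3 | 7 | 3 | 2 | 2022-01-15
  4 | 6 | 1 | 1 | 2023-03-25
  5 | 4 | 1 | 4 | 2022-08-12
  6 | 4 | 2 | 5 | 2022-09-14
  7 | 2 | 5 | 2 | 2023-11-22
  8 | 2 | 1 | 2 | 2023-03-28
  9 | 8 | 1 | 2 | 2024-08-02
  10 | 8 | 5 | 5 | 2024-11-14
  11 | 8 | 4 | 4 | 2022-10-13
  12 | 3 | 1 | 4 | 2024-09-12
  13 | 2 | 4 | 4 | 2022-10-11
SELECT name, price FROM products WHERE price BETWEEN 103.27 AND 164.95

Execution result:
(no rows)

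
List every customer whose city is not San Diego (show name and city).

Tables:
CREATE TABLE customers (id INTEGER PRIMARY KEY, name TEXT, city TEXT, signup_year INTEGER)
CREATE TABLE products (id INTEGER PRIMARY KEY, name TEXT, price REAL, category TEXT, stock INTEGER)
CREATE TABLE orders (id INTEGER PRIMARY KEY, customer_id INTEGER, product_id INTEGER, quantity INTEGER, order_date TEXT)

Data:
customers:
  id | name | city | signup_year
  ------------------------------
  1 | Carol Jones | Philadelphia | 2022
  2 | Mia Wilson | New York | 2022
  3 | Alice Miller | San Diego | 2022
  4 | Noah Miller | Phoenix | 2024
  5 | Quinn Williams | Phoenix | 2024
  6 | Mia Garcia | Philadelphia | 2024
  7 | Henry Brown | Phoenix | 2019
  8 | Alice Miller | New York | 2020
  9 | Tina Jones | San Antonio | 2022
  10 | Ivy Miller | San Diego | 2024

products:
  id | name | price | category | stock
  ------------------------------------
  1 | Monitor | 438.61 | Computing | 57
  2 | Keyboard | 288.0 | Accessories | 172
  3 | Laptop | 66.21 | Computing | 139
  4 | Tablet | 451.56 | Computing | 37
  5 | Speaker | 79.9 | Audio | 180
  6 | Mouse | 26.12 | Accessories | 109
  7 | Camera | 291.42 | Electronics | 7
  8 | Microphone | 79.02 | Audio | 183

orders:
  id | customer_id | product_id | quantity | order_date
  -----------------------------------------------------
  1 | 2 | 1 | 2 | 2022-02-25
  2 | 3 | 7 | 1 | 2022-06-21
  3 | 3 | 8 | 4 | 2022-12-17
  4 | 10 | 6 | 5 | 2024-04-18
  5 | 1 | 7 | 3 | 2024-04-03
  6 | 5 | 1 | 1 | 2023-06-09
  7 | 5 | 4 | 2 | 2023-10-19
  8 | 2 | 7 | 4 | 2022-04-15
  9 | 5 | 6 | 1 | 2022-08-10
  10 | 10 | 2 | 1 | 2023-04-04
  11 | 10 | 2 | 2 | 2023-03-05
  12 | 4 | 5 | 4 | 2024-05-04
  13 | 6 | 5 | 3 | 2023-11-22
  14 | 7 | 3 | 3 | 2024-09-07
SELECT name, city FROM customers WHERE city <> 'San Diego'

Execution result:
name | city
Carol Jones | Philadelphia
Mia Wilson | New York
Noah Miller | Phoenix
Quinn Williams | Phoenix
Mia Garcia | Philadelphia
Henry Brown | Phoenix
Alice Miller | New York
Tina Jones | San Antonio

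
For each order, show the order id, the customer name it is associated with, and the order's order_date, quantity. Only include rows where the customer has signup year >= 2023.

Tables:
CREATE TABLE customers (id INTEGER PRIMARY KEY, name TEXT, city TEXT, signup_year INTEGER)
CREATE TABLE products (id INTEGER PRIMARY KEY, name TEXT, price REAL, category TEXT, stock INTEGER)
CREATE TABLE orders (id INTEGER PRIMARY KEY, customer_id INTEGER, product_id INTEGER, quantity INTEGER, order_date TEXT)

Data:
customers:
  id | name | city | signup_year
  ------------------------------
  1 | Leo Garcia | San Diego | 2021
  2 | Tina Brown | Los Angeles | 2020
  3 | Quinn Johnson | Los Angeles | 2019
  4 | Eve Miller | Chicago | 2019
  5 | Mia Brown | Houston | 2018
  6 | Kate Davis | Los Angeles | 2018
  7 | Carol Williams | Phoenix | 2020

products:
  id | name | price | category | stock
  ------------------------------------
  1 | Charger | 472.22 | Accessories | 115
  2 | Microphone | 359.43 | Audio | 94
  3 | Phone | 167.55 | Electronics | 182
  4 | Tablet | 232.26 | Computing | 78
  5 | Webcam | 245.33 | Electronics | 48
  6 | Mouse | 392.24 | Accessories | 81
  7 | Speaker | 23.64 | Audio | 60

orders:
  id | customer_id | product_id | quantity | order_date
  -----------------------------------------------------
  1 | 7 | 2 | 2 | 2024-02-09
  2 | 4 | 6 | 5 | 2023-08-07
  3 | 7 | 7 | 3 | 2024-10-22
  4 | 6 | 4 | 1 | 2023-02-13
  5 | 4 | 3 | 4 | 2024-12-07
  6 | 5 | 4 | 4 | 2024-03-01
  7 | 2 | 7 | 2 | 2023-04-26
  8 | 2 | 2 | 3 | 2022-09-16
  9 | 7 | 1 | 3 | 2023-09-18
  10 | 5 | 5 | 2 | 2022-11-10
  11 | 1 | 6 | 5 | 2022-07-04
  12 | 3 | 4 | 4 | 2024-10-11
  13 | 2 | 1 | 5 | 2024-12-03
SELECT c.id, p.name AS customer, c.order_date, c.quantity FROM orders c JOIN customers p ON c.customer_id = p.id WHERE p.signup_year >= 2023

Execution result:
(no rows)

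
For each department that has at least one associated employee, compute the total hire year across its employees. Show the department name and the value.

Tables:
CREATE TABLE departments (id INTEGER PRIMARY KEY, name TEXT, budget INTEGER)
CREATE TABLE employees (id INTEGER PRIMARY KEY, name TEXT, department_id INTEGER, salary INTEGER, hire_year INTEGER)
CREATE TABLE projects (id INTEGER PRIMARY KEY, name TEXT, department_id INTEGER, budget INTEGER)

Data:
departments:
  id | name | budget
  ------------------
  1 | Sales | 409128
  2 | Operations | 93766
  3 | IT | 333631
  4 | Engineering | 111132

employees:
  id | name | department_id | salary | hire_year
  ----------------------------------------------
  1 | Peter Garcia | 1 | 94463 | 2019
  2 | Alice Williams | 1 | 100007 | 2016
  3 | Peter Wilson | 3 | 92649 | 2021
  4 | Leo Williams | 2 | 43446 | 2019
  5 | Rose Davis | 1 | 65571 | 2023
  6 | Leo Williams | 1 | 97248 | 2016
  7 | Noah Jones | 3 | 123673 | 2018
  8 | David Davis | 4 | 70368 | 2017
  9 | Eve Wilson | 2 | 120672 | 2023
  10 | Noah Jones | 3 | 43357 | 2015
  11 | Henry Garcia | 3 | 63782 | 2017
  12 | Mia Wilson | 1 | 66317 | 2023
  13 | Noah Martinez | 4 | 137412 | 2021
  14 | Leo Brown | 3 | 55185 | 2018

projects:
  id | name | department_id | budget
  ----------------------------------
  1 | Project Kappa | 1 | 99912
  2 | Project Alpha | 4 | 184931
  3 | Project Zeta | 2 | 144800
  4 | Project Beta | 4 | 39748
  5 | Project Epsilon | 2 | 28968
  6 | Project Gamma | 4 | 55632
SELECT p.name, SUM(c.hire_year) AS sum_hire_year FROM employees c JOIN departments p ON c.department_id = p.id GROUP BY p.id, p.name

Execution result:
name | sum_hire_year
Sales | 10097
Operations | 4042
IT | 10089
Engineering | 4038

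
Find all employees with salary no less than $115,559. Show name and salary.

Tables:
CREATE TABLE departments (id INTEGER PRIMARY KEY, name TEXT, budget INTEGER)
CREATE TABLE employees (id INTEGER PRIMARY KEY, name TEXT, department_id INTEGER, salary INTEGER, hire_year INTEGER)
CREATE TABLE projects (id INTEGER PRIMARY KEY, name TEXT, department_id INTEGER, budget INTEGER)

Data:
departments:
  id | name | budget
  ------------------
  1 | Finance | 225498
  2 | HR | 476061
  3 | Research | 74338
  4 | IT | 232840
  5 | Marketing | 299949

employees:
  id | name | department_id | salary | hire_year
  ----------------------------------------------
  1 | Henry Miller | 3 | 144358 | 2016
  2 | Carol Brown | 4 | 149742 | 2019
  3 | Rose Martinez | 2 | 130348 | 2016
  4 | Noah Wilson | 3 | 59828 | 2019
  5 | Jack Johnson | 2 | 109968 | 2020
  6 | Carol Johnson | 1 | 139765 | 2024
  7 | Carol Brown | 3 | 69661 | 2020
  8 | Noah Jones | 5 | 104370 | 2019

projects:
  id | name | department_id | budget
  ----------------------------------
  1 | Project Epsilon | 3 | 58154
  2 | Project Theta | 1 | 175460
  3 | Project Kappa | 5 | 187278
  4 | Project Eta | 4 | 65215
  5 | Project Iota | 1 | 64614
SELECT name, salary FROM employees WHERE salary >= 115559

Execution result:
name | salary
Henry Miller | 144358
Carol Brown | 149742
Rose Martinez | 130348
Carol Johnson | 139765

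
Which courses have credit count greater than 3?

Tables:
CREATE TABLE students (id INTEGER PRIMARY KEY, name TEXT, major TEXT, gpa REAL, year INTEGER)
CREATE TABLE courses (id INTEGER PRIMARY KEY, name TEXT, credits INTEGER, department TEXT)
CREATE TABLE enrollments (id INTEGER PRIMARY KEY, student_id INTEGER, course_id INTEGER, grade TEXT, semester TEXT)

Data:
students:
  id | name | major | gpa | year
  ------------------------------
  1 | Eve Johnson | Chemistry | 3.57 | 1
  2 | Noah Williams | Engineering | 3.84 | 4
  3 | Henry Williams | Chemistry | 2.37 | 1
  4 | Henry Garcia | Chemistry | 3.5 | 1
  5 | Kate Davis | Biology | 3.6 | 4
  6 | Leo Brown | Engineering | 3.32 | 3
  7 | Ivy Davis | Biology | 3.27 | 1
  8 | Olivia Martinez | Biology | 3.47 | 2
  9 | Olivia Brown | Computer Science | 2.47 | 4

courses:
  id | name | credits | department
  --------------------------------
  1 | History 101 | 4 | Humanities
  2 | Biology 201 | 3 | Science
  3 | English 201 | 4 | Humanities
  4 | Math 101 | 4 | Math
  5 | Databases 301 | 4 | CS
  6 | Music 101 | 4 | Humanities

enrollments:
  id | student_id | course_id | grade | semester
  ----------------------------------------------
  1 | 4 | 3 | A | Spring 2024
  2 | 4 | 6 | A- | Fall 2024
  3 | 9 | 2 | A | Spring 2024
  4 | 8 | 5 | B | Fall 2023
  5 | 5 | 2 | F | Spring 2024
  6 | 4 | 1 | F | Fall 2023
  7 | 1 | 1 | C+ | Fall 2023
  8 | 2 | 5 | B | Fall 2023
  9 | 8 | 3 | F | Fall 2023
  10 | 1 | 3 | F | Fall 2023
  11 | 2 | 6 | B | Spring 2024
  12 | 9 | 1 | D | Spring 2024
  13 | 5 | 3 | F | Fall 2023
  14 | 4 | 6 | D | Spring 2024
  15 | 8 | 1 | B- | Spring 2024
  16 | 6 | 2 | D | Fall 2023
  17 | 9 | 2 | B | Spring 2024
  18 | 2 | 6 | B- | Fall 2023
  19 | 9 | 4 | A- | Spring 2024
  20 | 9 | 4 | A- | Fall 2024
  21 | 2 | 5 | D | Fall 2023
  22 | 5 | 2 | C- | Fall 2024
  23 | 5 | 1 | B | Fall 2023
SELECT name, credits FROM courses WHERE credits > 3

Execution result:
name | credits
History 101 | 4
English 201 | 4
Math 101 | 4
Databases 301 | 4
Music 101 | 4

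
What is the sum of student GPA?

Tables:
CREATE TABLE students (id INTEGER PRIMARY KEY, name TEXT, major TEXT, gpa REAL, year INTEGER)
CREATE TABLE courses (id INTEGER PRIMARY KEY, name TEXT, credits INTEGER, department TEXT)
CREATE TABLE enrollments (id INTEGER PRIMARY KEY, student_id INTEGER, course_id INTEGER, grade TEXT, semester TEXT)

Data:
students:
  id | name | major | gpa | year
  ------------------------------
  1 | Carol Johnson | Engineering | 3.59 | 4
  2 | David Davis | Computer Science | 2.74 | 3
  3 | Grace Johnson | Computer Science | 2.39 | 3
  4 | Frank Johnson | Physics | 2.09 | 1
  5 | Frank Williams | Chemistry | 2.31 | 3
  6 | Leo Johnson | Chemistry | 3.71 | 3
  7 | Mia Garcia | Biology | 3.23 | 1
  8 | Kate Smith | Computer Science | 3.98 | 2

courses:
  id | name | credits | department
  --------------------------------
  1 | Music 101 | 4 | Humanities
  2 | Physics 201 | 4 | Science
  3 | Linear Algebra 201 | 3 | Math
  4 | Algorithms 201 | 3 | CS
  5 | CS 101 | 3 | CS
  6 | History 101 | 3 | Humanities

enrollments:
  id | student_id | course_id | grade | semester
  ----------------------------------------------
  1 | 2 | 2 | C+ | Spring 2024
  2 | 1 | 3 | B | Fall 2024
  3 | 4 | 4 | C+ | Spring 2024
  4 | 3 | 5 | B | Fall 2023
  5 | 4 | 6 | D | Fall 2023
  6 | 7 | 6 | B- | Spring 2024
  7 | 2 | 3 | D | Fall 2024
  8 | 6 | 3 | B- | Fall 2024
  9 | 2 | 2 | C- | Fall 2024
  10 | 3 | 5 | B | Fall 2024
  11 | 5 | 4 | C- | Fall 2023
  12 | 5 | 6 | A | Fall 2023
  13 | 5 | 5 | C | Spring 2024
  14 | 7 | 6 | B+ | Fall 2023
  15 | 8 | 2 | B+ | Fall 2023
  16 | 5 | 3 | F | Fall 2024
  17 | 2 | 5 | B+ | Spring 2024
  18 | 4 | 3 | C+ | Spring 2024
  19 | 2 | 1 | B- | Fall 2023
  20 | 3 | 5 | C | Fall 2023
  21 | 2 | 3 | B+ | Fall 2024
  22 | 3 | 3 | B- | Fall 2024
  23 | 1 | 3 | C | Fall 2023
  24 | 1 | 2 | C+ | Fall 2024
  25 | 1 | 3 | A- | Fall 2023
SELECT SUM(gpa) FROM students

Execution result:
24.04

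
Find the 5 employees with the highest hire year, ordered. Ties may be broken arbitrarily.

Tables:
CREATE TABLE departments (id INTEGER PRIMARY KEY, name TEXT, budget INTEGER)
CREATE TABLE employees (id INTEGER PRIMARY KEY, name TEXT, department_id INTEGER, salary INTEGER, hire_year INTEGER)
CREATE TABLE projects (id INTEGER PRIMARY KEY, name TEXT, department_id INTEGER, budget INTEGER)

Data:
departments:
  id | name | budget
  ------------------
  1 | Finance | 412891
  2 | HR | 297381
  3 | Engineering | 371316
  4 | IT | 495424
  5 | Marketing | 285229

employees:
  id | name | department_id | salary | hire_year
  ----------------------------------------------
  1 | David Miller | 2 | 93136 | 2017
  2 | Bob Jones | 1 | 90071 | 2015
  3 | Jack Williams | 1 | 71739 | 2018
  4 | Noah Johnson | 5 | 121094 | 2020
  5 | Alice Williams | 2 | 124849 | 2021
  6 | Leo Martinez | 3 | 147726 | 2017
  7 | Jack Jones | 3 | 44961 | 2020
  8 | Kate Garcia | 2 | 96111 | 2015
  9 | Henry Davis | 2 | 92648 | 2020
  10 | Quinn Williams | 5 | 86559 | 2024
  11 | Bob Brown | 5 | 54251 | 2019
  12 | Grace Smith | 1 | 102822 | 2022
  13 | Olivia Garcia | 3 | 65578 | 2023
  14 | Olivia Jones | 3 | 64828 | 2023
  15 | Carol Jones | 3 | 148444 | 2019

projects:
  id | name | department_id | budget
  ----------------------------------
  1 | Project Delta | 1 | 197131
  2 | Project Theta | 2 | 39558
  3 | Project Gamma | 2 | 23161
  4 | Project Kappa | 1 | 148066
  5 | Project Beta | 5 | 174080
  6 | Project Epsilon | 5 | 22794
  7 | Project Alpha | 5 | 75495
SELECT name, hire_year FROM employees ORDER BY hire_year DESC LIMIT 5

Execution result:
name | hire_year
Quinn Williams | 2024
Olivia Garcia | 2023
Olivia Jones | 2023
Grace Smith | 2022
Alice Williams | 2021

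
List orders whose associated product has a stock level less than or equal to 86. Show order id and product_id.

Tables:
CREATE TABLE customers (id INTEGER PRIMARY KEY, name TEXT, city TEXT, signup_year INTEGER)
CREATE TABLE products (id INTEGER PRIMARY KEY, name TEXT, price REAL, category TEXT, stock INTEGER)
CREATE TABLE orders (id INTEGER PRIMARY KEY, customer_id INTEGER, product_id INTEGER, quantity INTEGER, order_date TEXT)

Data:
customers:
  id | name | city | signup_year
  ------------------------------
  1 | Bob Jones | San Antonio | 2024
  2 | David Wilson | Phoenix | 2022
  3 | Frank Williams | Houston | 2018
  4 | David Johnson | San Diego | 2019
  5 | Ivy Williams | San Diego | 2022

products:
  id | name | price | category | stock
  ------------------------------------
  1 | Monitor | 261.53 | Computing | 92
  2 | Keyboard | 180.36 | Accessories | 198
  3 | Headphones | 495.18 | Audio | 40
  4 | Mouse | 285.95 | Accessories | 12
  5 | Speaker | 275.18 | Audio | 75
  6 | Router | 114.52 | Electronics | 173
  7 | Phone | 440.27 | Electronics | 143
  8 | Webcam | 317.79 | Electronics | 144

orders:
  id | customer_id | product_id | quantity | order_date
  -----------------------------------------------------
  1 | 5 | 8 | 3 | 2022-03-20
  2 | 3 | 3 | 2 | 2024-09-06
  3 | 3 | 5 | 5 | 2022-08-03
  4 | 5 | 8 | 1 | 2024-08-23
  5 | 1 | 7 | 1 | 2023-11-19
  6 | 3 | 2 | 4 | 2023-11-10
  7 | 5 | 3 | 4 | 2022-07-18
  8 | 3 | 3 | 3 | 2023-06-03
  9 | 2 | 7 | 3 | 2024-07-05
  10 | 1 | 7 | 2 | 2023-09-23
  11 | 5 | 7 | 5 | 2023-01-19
SELECT id, product_id FROM orders WHERE product_id IN (SELECT id FROM products WHERE stock <= 86)

Execution result:
id | product_id
2 | 3
3 | 5
7 | 3
8 | 3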